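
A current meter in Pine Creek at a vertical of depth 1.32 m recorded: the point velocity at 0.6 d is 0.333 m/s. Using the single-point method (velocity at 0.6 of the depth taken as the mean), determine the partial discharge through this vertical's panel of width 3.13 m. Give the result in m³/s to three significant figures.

v̄ = v₀.₆ = 0.333 m/s
q = v̄ × d × w = 0.3330 × 1.32 × 3.13 = 1.376 m³/s

1.38 m³/s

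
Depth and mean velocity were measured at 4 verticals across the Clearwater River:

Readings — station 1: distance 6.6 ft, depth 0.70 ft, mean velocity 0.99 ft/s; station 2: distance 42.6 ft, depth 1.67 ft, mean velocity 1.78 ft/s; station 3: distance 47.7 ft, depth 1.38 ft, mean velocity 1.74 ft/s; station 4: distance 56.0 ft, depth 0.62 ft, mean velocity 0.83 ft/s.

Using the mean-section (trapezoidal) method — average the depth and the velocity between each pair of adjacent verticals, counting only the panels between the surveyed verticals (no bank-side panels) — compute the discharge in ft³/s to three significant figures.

Panel 1-2: Δb = 36 ft, d̄ = (0.70+1.67)/2 = 1.185, v̄ = (0.99+1.78)/2 = 1.385 → q = 36×1.185×1.385 = 59.08 ft³/s
Panel 2-3: Δb = 5.1 ft, d̄ = (1.67+1.38)/2 = 1.525, v̄ = (1.78+1.74)/2 = 1.76 → q = 5.1×1.525×1.76 = 13.69 ft³/s
Panel 3-4: Δb = 8.3 ft, d̄ = (1.38+0.62)/2 = 1, v̄ = (1.74+0.83)/2 = 1.285 → q = 8.3×1×1.285 = 10.67 ft³/s
Q = Σ q = 83.44 ft³/s

83.4 ft³/s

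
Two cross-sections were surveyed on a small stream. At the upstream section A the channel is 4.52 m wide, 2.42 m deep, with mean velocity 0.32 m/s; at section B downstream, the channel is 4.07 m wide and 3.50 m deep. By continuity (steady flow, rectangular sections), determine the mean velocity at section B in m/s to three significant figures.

0.246 m/s

Q = A₁V₁ = (4.52×2.42) × 0.32 = 3.500 m³/s
A₂ = 4.07 × 3.50 = 14.25 m²
V₂ = Q/A₂ = 3.500/14.25 = 0.2457 m/s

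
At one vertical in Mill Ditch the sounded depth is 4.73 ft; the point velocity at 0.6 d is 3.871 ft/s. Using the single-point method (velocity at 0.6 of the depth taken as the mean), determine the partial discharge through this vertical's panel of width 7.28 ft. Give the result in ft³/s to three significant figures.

v̄ = v₀.₆ = 3.871 ft/s
q = v̄ × d × w = 3.871 × 4.73 × 7.28 = 133.3 ft³/s

133 ft³/s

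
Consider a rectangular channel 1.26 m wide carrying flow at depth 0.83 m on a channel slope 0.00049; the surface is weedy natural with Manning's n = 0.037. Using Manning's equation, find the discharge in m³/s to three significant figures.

0.316 m³/s

A = b·y = 1.26 × 0.83 = 1.046 m²
P = b + 2y = 1.26 + 2×0.83 = 2.920 m
R = A/P = 1.046/2.920 = 0.3582 m
Q = (1/n)·A·R^(2/3)·S^(1/2) = (1/0.037) × 1.046 × 0.3582^(2/3) × 0.00049^(1/2) = 0.3155 m³/s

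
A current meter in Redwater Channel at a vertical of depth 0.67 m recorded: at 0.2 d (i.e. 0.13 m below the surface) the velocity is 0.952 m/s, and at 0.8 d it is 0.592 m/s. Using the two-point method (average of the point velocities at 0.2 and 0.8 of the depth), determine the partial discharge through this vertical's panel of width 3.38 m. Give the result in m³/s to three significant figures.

1.75 m³/s

v̄ = (0.952 + 0.592) / 2 = 0.7720 m/s
q = v̄ × d × w = 0.7720 × 0.67 × 3.38 = 1.748 m³/s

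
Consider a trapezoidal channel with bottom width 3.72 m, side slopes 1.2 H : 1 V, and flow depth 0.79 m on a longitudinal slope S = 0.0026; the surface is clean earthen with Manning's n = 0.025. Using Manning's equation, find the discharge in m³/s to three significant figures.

5.33 m³/s

A = (b + z·y)·y = (3.72 + 1.2×0.79)×0.79 = 3.688 m²
P = b + 2y√(1+z²) = 3.72 + 2×0.79×√(1+1.2²) = 6.188 m
R = A/P = 3.688/6.188 = 0.5959 m
Q = (1/n)·A·R^(2/3)·S^(1/2) = (1/0.025) × 3.688 × 0.5959^(2/3) × 0.0026^(1/2) = 5.326 m³/s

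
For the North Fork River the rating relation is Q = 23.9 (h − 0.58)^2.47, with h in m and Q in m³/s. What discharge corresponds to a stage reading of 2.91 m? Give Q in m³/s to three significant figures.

Q = 23.9 × (2.91 − 0.58)^2.47 = 23.9 × 2.33^2.47 = 193.1 m³/s

193 m³/s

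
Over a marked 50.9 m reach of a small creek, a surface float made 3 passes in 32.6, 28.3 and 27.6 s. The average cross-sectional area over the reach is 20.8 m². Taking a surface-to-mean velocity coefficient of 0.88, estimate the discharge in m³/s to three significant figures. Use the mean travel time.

t̄ = (32.6 + 28.3 + 27.6) / 3 = 29.5 s
v_surface = L / t̄ = 50.9 / 29.5 = 1.725 m/s
v_mean = 0.88 × 1.725 = 1.518 m/s
Q = A × v_mean = 20.8 × 1.518 = 31.58 m³/s

31.6 m³/s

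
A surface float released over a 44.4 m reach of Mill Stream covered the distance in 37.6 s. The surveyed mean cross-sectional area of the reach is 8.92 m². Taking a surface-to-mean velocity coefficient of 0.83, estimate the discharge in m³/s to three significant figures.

v_surface = L / t̄ = 44.4 / 37.6 = 1.181 m/s
v_mean = 0.83 × 1.181 = 0.9801 m/s
Q = A × v_mean = 8.92 × 0.9801 = 8.743 m³/s

8.74 m³/s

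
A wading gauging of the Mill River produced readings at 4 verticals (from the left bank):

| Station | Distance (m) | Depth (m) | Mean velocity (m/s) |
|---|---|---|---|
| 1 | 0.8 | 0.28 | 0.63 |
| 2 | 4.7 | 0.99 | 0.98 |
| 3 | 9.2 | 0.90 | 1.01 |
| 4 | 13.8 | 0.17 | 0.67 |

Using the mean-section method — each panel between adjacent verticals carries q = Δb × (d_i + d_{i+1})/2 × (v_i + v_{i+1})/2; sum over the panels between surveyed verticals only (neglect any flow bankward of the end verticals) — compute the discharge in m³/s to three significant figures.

8.29 m³/s

Panel 1-2: Δb = 3.9 m, d̄ = (0.28+0.99)/2 = 0.635, v̄ = (0.63+0.98)/2 = 0.805 → q = 3.9×0.635×0.805 = 1.994 m³/s
Panel 2-3: Δb = 4.5 m, d̄ = (0.99+0.90)/2 = 0.945, v̄ = (0.98+1.01)/2 = 0.995 → q = 4.5×0.945×0.995 = 4.231 m³/s
Panel 3-4: Δb = 4.6 m, d̄ = (0.90+0.17)/2 = 0.535, v̄ = (1.01+0.67)/2 = 0.84 → q = 4.6×0.535×0.84 = 2.067 m³/s
Q = Σ q = 8.292 m³/s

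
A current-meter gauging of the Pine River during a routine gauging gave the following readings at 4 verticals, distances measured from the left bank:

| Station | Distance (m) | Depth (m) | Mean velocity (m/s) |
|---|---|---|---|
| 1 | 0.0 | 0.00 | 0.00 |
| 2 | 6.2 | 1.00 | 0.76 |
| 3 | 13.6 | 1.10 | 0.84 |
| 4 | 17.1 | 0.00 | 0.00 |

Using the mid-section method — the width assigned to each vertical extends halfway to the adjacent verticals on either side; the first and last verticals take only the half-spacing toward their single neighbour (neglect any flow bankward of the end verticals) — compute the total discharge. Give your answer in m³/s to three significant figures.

w_2 = (13.6 − 0.0)/2 = 6.8 m; q_2 = 0.76 × 1.00 × 6.8 = 5.168 m³/s
w_3 = (17.1 − 6.2)/2 = 5.45 m; q_3 = 0.84 × 1.10 × 5.45 = 5.036 m³/s
Stations 1, 4 contribute zero (depth or velocity is 0).
Q = Σ qᵢ = 10.20 m³/s

10.2 m³/s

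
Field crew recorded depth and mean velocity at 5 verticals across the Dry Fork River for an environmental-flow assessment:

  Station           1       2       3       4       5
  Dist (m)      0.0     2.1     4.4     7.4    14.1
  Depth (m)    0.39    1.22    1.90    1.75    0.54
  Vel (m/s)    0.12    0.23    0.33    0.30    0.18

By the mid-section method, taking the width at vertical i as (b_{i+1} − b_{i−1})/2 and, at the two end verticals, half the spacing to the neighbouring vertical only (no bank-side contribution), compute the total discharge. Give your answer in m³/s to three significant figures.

w_1 = (2.1 − 0.0)/2 = 1.05 m; q_1 = 0.12 × 0.39 × 1.05 = 0.04914 m³/s
w_2 = (4.4 − 0.0)/2 = 2.2 m; q_2 = 0.23 × 1.22 × 2.2 = 0.6173 m³/s
w_3 = (7.4 − 2.1)/2 = 2.65 m; q_3 = 0.33 × 1.90 × 2.65 = 1.662 m³/s
w_4 = (14.1 − 4.4)/2 = 4.85 m; q_4 = 0.30 × 1.75 × 4.85 = 2.546 m³/s
w_5 = (14.1 − 7.4)/2 = 3.35 m; q_5 = 0.18 × 0.54 × 3.35 = 0.3256 m³/s
Q = Σ qᵢ = 5.200 m³/s

5.20 m³/s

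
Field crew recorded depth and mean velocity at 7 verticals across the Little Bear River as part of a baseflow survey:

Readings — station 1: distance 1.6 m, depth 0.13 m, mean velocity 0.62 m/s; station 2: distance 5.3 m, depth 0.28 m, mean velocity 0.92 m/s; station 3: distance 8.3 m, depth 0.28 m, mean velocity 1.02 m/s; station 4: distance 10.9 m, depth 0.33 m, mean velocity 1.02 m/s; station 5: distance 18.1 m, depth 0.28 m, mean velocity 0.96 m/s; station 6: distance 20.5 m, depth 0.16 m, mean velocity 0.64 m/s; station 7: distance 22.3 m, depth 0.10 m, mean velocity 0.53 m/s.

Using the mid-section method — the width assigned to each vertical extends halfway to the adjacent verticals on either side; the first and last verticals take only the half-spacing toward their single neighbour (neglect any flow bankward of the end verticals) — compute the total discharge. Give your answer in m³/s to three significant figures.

w_1 = (5.3 − 1.6)/2 = 1.85 m; q_1 = 0.62 × 0.13 × 1.85 = 0.1491 m³/s
w_2 = (8.3 − 1.6)/2 = 3.35 m; q_2 = 0.92 × 0.28 × 3.35 = 0.8630 m³/s
w_3 = (10.9 − 5.3)/2 = 2.8 m; q_3 = 1.02 × 0.28 × 2.8 = 0.7997 m³/s
w_4 = (18.1 − 8.3)/2 = 4.9 m; q_4 = 1.02 × 0.33 × 4.9 = 1.649 m³/s
w_5 = (20.5 − 10.9)/2 = 4.8 m; q_5 = 0.96 × 0.28 × 4.8 = 1.290 m³/s
w_6 = (22.3 − 18.1)/2 = 2.1 m; q_6 = 0.64 × 0.16 × 2.1 = 0.2150 m³/s
w_7 = (22.3 − 20.5)/2 = 0.9 m; q_7 = 0.53 × 0.10 × 0.9 = 0.04770 m³/s
Q = Σ qᵢ = 5.014 m³/s

5.01 m³/s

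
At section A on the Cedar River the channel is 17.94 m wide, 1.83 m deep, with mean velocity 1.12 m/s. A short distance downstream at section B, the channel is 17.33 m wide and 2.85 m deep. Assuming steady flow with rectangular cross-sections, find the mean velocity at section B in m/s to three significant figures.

0.744 m/s

Q = A₁V₁ = (17.94×1.83) × 1.12 = 36.77 m³/s
A₂ = 17.33 × 2.85 = 49.39 m²
V₂ = Q/A₂ = 36.77/49.39 = 0.7445 m/s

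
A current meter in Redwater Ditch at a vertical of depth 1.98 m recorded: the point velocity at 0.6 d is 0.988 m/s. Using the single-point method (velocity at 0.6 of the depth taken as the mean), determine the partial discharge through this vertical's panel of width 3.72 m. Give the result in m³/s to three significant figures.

7.28 m³/s

v̄ = v₀.₆ = 0.988 m/s
q = v̄ × d × w = 0.9880 × 1.98 × 3.72 = 7.277 m³/s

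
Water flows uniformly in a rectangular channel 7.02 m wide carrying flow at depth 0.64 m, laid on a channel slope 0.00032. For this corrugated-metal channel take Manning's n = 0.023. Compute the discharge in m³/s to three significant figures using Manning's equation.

2.32 m³/s

A = b·y = 7.02 × 0.64 = 4.493 m²
P = b + 2y = 7.02 + 2×0.64 = 8.300 m
R = A/P = 4.493/8.300 = 0.5413 m
Q = (1/n)·A·R^(2/3)·S^(1/2) = (1/0.023) × 4.493 × 0.5413^(2/3) × 0.00032^(1/2) = 2.321 m³/s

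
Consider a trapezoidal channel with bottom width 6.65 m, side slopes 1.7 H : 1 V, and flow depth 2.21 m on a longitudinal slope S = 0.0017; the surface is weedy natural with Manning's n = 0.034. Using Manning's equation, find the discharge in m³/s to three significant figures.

A = (b + z·y)·y = (6.65 + 1.7×2.21)×2.21 = 23.00 m²
P = b + 2y√(1+z²) = 6.65 + 2×2.21×√(1+1.7²) = 15.37 m
R = A/P = 23.00/15.37 = 1.497 m
Q = (1/n)·A·R^(2/3)·S^(1/2) = (1/0.034) × 23.00 × 1.497^(2/3) × 0.0017^(1/2) = 36.49 m³/s

36.5 m³/s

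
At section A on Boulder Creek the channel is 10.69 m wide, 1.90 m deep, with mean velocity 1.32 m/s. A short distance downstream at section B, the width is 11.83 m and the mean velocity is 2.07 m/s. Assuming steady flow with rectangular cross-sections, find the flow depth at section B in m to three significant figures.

1.09 m

Q = A₁V₁ = (10.69×1.90) × 1.32 = 26.81 m³/s
d₂ = Q/(b₂ V₂) = 26.81/(11.83×2.07) = 1.095 m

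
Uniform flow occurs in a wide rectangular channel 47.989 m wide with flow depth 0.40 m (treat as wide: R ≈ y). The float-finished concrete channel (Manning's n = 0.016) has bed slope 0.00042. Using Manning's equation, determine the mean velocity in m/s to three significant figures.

0.695 m/s

A = b·y = 47.989 × 0.40 = 19.20 m²
Wide channel: R ≈ y = 0.40 m
Q = (1/n)·A·R^(2/3)·S^(1/2) = (1/0.016) × 19.20 × 0.4000^(2/3) × 0.00042^(1/2) = 13.35 m³/s
V = Q/A = 13.35/19.20 = 0.6954 m/s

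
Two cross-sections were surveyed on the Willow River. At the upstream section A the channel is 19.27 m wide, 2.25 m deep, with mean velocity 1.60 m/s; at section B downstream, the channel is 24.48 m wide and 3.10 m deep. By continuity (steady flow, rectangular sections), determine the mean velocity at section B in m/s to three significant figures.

Q = A₁V₁ = (19.27×2.25) × 1.60 = 69.37 m³/s
A₂ = 24.48 × 3.10 = 75.89 m²
V₂ = Q/A₂ = 69.37/75.89 = 0.9141 m/s

0.914 m/s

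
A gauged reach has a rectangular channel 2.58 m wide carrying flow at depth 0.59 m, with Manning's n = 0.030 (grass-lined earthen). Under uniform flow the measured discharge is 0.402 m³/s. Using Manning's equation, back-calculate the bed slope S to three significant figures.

0.000210

A = b·y = 2.58 × 0.59 = 1.522 m²
P = b + 2y = 2.58 + 2×0.59 = 3.760 m
R = A/P = 1.522/3.760 = 0.4048 m
S = (Q·n / (1·A·R^(2/3)))² = (0.402×0.030 / (1×1.522×0.5473))² = 0.0002096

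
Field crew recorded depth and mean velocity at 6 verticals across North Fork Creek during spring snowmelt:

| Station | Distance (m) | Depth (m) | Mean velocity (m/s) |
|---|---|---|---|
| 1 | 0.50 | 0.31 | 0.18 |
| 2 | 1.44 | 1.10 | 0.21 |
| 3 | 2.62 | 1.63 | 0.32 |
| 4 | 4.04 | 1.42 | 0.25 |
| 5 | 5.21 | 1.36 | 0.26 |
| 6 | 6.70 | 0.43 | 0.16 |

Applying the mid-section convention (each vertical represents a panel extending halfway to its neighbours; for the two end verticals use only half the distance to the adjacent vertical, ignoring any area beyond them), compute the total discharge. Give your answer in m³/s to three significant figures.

1.93 m³/s

w_1 = (1.44 − 0.50)/2 = 0.47 m; q_1 = 0.18 × 0.31 × 0.47 = 0.02623 m³/s
w_2 = (2.62 − 0.50)/2 = 1.06 m; q_2 = 0.21 × 1.10 × 1.06 = 0.2449 m³/s
w_3 = (4.04 − 1.44)/2 = 1.3 m; q_3 = 0.32 × 1.63 × 1.3 = 0.6781 m³/s
w_4 = (5.21 − 2.62)/2 = 1.295 m; q_4 = 0.25 × 1.42 × 1.295 = 0.4597 m³/s
w_5 = (6.70 − 4.04)/2 = 1.33 m; q_5 = 0.26 × 1.36 × 1.33 = 0.4703 m³/s
w_6 = (6.70 − 5.21)/2 = 0.745 m; q_6 = 0.16 × 0.43 × 0.745 = 0.05126 m³/s
Q = Σ qᵢ = 1.930 m³/s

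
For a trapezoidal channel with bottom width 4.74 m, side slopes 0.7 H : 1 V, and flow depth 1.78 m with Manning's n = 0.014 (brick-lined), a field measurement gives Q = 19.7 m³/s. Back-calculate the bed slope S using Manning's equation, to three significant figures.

A = (b + z·y)·y = (4.74 + 0.7×1.78)×1.78 = 10.66 m²
P = b + 2y√(1+z²) = 4.74 + 2×1.78×√(1+0.7²) = 9.086 m
R = A/P = 10.66/9.086 = 1.173 m
S = (Q·n / (1·A·R^(2/3)))² = (19.7×0.014 / (1×10.66×1.112))² = 0.0005418

0.000542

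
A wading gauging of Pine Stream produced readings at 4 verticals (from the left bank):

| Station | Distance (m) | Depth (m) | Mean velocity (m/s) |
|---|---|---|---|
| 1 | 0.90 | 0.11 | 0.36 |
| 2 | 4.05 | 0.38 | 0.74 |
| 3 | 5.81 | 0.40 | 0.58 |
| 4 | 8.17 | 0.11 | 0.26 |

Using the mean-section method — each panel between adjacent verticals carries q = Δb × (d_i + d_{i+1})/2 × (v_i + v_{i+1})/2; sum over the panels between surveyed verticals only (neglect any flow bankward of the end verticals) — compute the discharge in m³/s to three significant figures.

1.13 m³/s

Panel 1-2: Δb = 3.15 m, d̄ = (0.11+0.38)/2 = 0.245, v̄ = (0.36+0.74)/2 = 0.55 → q = 3.15×0.245×0.55 = 0.4245 m³/s
Panel 2-3: Δb = 1.76 m, d̄ = (0.38+0.40)/2 = 0.39, v̄ = (0.74+0.58)/2 = 0.66 → q = 1.76×0.39×0.66 = 0.4530 m³/s
Panel 3-4: Δb = 2.36 m, d̄ = (0.40+0.11)/2 = 0.255, v̄ = (0.58+0.26)/2 = 0.42 → q = 2.36×0.255×0.42 = 0.2528 m³/s
Q = Σ q = 1.130 m³/s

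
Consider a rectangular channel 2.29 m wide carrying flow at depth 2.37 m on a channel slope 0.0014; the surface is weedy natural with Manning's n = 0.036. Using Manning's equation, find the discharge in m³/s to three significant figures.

A = b·y = 2.29 × 2.37 = 5.427 m²
P = b + 2y = 2.29 + 2×2.37 = 7.030 m
R = A/P = 5.427/7.030 = 0.7720 m
Q = (1/n)·A·R^(2/3)·S^(1/2) = (1/0.036) × 5.427 × 0.7720^(2/3) × 0.0014^(1/2) = 4.747 m³/s

4.75 m³/s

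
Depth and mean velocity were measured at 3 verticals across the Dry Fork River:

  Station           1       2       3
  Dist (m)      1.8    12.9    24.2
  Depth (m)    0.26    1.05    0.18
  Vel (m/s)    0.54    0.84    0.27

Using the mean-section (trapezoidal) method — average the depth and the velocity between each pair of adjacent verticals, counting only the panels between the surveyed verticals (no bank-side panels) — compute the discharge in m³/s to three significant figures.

Panel 1-2: Δb = 11.1 m, d̄ = (0.26+1.05)/2 = 0.655, v̄ = (0.54+0.84)/2 = 0.69 → q = 11.1×0.655×0.69 = 5.017 m³/s
Panel 2-3: Δb = 11.3 m, d̄ = (1.05+0.18)/2 = 0.615, v̄ = (0.84+0.27)/2 = 0.555 → q = 11.3×0.615×0.555 = 3.857 m³/s
Q = Σ q = 8.874 m³/s

8.87 m³/s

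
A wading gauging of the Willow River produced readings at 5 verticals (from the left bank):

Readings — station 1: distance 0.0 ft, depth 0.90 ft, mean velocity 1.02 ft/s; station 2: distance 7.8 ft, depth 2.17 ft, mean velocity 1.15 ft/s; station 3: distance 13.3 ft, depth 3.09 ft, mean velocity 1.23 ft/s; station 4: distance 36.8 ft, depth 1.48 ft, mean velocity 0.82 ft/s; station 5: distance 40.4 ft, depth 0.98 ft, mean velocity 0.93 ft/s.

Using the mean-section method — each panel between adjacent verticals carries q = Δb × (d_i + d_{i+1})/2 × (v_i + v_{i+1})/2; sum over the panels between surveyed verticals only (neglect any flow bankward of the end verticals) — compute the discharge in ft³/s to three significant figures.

89.1 ft³/s

Panel 1-2: Δb = 7.8 ft, d̄ = (0.90+2.17)/2 = 1.535, v̄ = (1.02+1.15)/2 = 1.085 → q = 7.8×1.535×1.085 = 12.99 ft³/s
Panel 2-3: Δb = 5.5 ft, d̄ = (2.17+3.09)/2 = 2.63, v̄ = (1.15+1.23)/2 = 1.19 → q = 5.5×2.63×1.19 = 17.21 ft³/s
Panel 3-4: Δb = 23.5 ft, d̄ = (3.09+1.48)/2 = 2.285, v̄ = (1.23+0.82)/2 = 1.025 → q = 23.5×2.285×1.025 = 55.04 ft³/s
Panel 4-5: Δb = 3.6 ft, d̄ = (1.48+0.98)/2 = 1.23, v̄ = (0.82+0.93)/2 = 0.875 → q = 3.6×1.23×0.875 = 3.875 ft³/s
Q = Σ q = 89.12 ft³/s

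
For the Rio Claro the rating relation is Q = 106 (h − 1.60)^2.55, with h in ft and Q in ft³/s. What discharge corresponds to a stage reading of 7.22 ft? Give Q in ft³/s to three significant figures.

Q = 106 × (7.22 − 1.60)^2.55 = 106 × 5.62^2.55 = 8652 ft³/s

8650 ft³/s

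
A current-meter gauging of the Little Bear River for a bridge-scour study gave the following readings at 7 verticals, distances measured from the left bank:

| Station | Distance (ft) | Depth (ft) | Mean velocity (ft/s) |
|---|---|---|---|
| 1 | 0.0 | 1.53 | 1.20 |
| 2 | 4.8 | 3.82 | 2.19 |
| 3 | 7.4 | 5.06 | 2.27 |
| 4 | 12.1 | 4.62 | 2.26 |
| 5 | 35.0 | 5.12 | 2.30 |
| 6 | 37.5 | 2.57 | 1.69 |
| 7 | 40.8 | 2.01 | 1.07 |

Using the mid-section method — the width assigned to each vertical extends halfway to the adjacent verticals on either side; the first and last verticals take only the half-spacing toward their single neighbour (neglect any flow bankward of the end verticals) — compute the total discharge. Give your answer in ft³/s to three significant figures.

w_1 = (4.8 − 0.0)/2 = 2.4 ft; q_1 = 1.20 × 1.53 × 2.4 = 4.406 ft³/s
w_2 = (7.4 − 0.0)/2 = 3.7 ft; q_2 = 2.19 × 3.82 × 3.7 = 30.95 ft³/s
w_3 = (12.1 − 4.8)/2 = 3.65 ft; q_3 = 2.27 × 5.06 × 3.65 = 41.92 ft³/s
w_4 = (35.0 − 7.4)/2 = 13.8 ft; q_4 = 2.26 × 4.62 × 13.8 = 144.1 ft³/s
w_5 = (37.5 − 12.1)/2 = 12.7 ft; q_5 = 2.30 × 5.12 × 12.7 = 149.6 ft³/s
w_6 = (40.8 − 35.0)/2 = 2.9 ft; q_6 = 1.69 × 2.57 × 2.9 = 12.60 ft³/s
w_7 = (40.8 − 37.5)/2 = 1.65 ft; q_7 = 1.07 × 2.01 × 1.65 = 3.549 ft³/s
Q = Σ qᵢ = 387.1 ft³/s

387 ft³/s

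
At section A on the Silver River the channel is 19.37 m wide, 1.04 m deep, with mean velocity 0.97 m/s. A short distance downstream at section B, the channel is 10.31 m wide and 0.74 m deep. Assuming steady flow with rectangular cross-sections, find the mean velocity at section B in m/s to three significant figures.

Q = A₁V₁ = (19.37×1.04) × 0.97 = 19.54 m³/s
A₂ = 10.31 × 0.74 = 7.629 m²
V₂ = Q/A₂ = 19.54/7.629 = 2.561 m/s

2.56 m/s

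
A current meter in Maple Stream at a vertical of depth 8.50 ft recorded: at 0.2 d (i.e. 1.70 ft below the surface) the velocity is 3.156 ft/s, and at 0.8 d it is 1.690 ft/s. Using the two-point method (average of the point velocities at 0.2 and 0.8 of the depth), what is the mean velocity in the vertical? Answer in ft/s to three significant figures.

v̄ = (3.156 + 1.690) / 2 = 2.423 ft/s

2.42 ft/s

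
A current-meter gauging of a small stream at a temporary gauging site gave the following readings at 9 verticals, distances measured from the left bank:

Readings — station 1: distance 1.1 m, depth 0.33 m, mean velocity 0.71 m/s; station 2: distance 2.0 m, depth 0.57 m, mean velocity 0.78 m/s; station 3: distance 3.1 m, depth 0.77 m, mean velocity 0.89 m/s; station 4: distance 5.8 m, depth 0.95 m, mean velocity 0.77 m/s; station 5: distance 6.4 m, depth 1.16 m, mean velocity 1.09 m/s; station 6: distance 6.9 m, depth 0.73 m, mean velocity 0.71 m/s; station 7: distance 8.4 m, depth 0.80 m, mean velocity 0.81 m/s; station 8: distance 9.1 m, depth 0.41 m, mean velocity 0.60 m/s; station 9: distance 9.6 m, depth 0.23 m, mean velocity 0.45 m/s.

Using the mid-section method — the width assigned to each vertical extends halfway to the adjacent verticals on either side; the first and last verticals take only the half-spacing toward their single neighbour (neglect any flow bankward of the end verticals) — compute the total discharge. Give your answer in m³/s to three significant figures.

w_1 = (2.0 − 1.1)/2 = 0.45 m; q_1 = 0.71 × 0.33 × 0.45 = 0.1054 m³/s
w_2 = (3.1 − 1.1)/2 = 1 m; q_2 = 0.78 × 0.57 × 1 = 0.4446 m³/s
w_3 = (5.8 − 2.0)/2 = 1.9 m; q_3 = 0.89 × 0.77 × 1.9 = 1.302 m³/s
w_4 = (6.4 − 3.1)/2 = 1.65 m; q_4 = 0.77 × 0.95 × 1.65 = 1.207 m³/s
w_5 = (6.9 − 5.8)/2 = 0.55 m; q_5 = 1.09 × 1.16 × 0.55 = 0.6954 m³/s
w_6 = (8.4 − 6.4)/2 = 1 m; q_6 = 0.71 × 0.73 × 1 = 0.5183 m³/s
w_7 = (9.1 − 6.9)/2 = 1.1 m; q_7 = 0.81 × 0.80 × 1.1 = 0.7128 m³/s
w_8 = (9.6 − 8.4)/2 = 0.6 m; q_8 = 0.60 × 0.41 × 0.6 = 0.1476 m³/s
w_9 = (9.6 − 9.1)/2 = 0.25 m; q_9 = 0.45 × 0.23 × 0.25 = 0.02588 m³/s
Q = Σ qᵢ = 5.159 m³/s

5.16 m³/s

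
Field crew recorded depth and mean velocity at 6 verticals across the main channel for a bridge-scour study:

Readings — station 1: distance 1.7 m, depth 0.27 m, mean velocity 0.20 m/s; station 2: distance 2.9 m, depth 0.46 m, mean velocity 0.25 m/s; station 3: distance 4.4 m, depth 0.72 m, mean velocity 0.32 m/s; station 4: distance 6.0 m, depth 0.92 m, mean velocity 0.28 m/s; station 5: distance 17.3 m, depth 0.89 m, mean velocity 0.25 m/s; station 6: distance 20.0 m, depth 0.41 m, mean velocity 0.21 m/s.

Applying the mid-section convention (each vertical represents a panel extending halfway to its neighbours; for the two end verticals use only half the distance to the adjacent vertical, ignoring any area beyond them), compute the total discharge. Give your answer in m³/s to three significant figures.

3.88 m³/s

w_1 = (2.9 − 1.7)/2 = 0.6 m; q_1 = 0.20 × 0.27 × 0.6 = 0.03240 m³/s
w_2 = (4.4 − 1.7)/2 = 1.35 m; q_2 = 0.25 × 0.46 × 1.35 = 0.1553 m³/s
w_3 = (6.0 − 2.9)/2 = 1.55 m; q_3 = 0.32 × 0.72 × 1.55 = 0.3571 m³/s
w_4 = (17.3 − 4.4)/2 = 6.45 m; q_4 = 0.28 × 0.92 × 6.45 = 1.662 m³/s
w_5 = (20.0 − 6.0)/2 = 7 m; q_5 = 0.25 × 0.89 × 7 = 1.558 m³/s
w_6 = (20.0 − 17.3)/2 = 1.35 m; q_6 = 0.21 × 0.41 × 1.35 = 0.1162 m³/s
Q = Σ qᵢ = 3.880 m³/s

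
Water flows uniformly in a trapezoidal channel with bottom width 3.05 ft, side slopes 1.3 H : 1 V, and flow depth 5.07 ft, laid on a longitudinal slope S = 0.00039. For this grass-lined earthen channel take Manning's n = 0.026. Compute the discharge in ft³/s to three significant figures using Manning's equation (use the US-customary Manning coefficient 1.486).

A = (b + z·y)·y = (3.05 + 1.3×5.07)×5.07 = 48.88 ft²
P = b + 2y√(1+z²) = 3.05 + 2×5.07×√(1+1.3²) = 19.68 ft
R = A/P = 48.88/19.68 = 2.484 ft
Q = (1.486/n)·A·R^(2/3)·S^(1/2) = (1.486/0.026) × 48.88 × 2.484^(2/3) × 0.00039^(1/2) = 101.2 ft³/s

101 ft³/s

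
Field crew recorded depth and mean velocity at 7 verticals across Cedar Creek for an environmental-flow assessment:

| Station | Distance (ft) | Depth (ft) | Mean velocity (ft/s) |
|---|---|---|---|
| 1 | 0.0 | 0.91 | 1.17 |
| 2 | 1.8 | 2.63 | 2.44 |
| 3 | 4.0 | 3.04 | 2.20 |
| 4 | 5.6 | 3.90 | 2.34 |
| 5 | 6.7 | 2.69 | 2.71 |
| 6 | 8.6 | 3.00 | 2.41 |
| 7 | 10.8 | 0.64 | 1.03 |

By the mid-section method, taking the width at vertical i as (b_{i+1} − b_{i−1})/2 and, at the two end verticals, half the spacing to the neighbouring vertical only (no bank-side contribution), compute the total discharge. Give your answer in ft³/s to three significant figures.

65.3 ft³/s

w_1 = (1.8 − 0.0)/2 = 0.9 ft; q_1 = 1.17 × 0.91 × 0.9 = 0.9582 ft³/s
w_2 = (4.0 − 0.0)/2 = 2 ft; q_2 = 2.44 × 2.63 × 2 = 12.83 ft³/s
w_3 = (5.6 − 1.8)/2 = 1.9 ft; q_3 = 2.20 × 3.04 × 1.9 = 12.71 ft³/s
w_4 = (6.7 − 4.0)/2 = 1.35 ft; q_4 = 2.34 × 3.90 × 1.35 = 12.32 ft³/s
w_5 = (8.6 − 5.6)/2 = 1.5 ft; q_5 = 2.71 × 2.69 × 1.5 = 10.93 ft³/s
w_6 = (10.8 − 6.7)/2 = 2.05 ft; q_6 = 2.41 × 3.00 × 2.05 = 14.82 ft³/s
w_7 = (10.8 − 8.6)/2 = 1.1 ft; q_7 = 1.03 × 0.64 × 1.1 = 0.7251 ft³/s
Q = Σ qᵢ = 65.30 ft³/s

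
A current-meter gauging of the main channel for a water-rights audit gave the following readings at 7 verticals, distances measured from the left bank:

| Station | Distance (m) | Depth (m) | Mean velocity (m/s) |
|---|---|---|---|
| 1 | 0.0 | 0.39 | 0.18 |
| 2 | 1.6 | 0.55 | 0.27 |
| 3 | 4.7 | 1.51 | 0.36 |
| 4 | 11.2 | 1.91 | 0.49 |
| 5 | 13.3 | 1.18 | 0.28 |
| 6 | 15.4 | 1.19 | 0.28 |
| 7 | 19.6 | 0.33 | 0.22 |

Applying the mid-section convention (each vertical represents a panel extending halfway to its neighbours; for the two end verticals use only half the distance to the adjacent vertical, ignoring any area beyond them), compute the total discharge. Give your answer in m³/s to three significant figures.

8.93 m³/s

w_1 = (1.6 − 0.0)/2 = 0.8 m; q_1 = 0.18 × 0.39 × 0.8 = 0.05616 m³/s
w_2 = (4.7 − 0.0)/2 = 2.35 m; q_2 = 0.27 × 0.55 × 2.35 = 0.3490 m³/s
w_3 = (11.2 − 1.6)/2 = 4.8 m; q_3 = 0.36 × 1.51 × 4.8 = 2.609 m³/s
w_4 = (13.3 − 4.7)/2 = 4.3 m; q_4 = 0.49 × 1.91 × 4.3 = 4.024 m³/s
w_5 = (15.4 − 11.2)/2 = 2.1 m; q_5 = 0.28 × 1.18 × 2.1 = 0.6938 m³/s
w_6 = (19.6 − 13.3)/2 = 3.15 m; q_6 = 0.28 × 1.19 × 3.15 = 1.050 m³/s
w_7 = (19.6 − 15.4)/2 = 2.1 m; q_7 = 0.22 × 0.33 × 2.1 = 0.1525 m³/s
Q = Σ qᵢ = 8.935 m³/s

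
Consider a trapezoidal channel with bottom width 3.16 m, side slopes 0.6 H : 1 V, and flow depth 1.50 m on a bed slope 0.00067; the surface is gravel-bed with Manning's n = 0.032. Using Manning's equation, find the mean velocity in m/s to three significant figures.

0.762 m/s

A = (b + z·y)·y = (3.16 + 0.6×1.50)×1.50 = 6.090 m²
P = b + 2y√(1+z²) = 3.16 + 2×1.50×√(1+0.6²) = 6.659 m
R = A/P = 6.090/6.659 = 0.9146 m
Q = (1/n)·A·R^(2/3)·S^(1/2) = (1/0.032) × 6.090 × 0.9146^(2/3) × 0.00067^(1/2) = 4.642 m³/s
V = Q/A = 4.642/6.090 = 0.7622 m/s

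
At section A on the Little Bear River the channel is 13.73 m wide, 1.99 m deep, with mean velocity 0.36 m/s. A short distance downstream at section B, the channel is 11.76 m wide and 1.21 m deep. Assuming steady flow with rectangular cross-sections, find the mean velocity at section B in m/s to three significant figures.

0.691 m/s

Q = A₁V₁ = (13.73×1.99) × 0.36 = 9.836 m³/s
A₂ = 11.76 × 1.21 = 14.23 m²
V₂ = Q/A₂ = 9.836/14.23 = 0.6912 m/s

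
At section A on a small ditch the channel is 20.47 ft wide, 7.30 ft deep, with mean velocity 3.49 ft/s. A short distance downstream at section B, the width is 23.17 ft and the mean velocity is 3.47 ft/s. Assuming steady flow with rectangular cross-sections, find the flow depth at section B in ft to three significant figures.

Q = A₁V₁ = (20.47×7.30) × 3.49 = 521.5 ft³/s
d₂ = Q/(b₂ V₂) = 521.5/(23.17×3.47) = 6.487 ft

6.49 ft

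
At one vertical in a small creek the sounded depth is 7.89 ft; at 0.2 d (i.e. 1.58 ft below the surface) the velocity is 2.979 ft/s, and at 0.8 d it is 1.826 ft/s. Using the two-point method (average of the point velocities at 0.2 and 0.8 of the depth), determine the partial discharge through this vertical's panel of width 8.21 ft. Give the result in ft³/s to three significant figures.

156 ft³/s

v̄ = (2.979 + 1.826) / 2 = 2.403 ft/s
q = v̄ × d × w = 2.403 × 7.89 × 8.21 = 155.6 ft³/s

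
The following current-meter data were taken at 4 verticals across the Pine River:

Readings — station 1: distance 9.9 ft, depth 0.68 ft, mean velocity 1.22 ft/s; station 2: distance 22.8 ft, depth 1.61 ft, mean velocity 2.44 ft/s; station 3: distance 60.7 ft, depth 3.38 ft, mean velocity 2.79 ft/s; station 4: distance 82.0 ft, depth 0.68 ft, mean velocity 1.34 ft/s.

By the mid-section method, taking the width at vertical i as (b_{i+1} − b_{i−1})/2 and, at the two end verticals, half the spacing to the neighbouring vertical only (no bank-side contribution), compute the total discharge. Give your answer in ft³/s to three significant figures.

394 ft³/s

w_1 = (22.8 − 9.9)/2 = 6.45 ft; q_1 = 1.22 × 0.68 × 6.45 = 5.351 ft³/s
w_2 = (60.7 − 9.9)/2 = 25.4 ft; q_2 = 2.44 × 1.61 × 25.4 = 99.78 ft³/s
w_3 = (82.0 − 22.8)/2 = 29.6 ft; q_3 = 2.79 × 3.38 × 29.6 = 279.1 ft³/s
w_4 = (82.0 − 60.7)/2 = 10.65 ft; q_4 = 1.34 × 0.68 × 10.65 = 9.704 ft³/s
Q = Σ qᵢ = 394.0 ft³/s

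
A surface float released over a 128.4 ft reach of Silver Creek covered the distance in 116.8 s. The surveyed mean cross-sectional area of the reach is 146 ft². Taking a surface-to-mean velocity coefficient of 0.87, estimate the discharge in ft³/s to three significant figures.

140 ft³/s

v_surface = L / t̄ = 128.4 / 116.8 = 1.099 ft/s
v_mean = 0.87 × 1.099 = 0.9564 ft/s
Q = A × v_mean = 146 × 0.9564 = 139.6 ft³/s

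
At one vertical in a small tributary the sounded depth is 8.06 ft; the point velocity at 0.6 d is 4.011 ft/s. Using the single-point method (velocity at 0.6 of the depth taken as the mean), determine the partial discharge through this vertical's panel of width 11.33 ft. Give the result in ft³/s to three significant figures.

366 ft³/s

v̄ = v₀.₆ = 4.011 ft/s
q = v̄ × d × w = 4.011 × 8.06 × 11.33 = 366.3 ft³/s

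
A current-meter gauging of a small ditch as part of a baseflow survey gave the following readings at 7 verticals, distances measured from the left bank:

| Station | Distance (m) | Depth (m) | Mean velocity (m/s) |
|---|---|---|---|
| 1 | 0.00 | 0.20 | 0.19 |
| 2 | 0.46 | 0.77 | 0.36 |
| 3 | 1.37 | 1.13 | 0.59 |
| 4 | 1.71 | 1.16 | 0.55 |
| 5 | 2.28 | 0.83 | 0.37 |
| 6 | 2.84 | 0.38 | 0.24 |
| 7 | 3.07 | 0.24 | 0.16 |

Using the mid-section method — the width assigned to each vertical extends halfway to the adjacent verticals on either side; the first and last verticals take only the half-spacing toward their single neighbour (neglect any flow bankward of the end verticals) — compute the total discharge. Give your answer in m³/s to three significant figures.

w_1 = (0.46 − 0.00)/2 = 0.23 m; q_1 = 0.19 × 0.20 × 0.23 = 0.008740 m³/s
w_2 = (1.37 − 0.00)/2 = 0.685 m; q_2 = 0.36 × 0.77 × 0.685 = 0.1899 m³/s
w_3 = (1.71 − 0.46)/2 = 0.625 m; q_3 = 0.59 × 1.13 × 0.625 = 0.4167 m³/s
w_4 = (2.28 − 1.37)/2 = 0.455 m; q_4 = 0.55 × 1.16 × 0.455 = 0.2903 m³/s
w_5 = (2.84 − 1.71)/2 = 0.565 m; q_5 = 0.37 × 0.83 × 0.565 = 0.1735 m³/s
w_6 = (3.07 − 2.28)/2 = 0.395 m; q_6 = 0.24 × 0.38 × 0.395 = 0.03602 m³/s
w_7 = (3.07 − 2.84)/2 = 0.115 m; q_7 = 0.16 × 0.24 × 0.115 = 0.004416 m³/s
Q = Σ qᵢ = 1.120 m³/s

1.12 m³/s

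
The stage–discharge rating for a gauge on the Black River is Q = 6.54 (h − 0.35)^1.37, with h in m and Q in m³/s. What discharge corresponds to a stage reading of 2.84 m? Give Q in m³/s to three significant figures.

22.8 m³/s

Q = 6.54 × (2.84 − 0.35)^1.37 = 6.54 × 2.49^1.37 = 22.82 m³/s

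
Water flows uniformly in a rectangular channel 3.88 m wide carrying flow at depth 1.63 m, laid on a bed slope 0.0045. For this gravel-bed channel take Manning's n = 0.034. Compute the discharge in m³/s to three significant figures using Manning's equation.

11.5 m³/s

A = b·y = 3.88 × 1.63 = 6.324 m²
P = b + 2y = 3.88 + 2×1.63 = 7.140 m
R = A/P = 6.324/7.140 = 0.8858 m
Q = (1/n)·A·R^(2/3)·S^(1/2) = (1/0.034) × 6.324 × 0.8858^(2/3) × 0.0045^(1/2) = 11.51 m³/s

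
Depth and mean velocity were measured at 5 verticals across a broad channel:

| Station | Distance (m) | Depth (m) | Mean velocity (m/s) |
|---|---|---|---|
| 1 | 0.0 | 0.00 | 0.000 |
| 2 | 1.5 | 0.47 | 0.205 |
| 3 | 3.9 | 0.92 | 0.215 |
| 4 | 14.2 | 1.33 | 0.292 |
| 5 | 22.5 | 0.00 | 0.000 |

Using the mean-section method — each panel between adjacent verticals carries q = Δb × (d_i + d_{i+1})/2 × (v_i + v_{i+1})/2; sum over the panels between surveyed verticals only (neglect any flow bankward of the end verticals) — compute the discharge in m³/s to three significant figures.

Panel 1-2: Δb = 1.5 m, d̄ = (0.00+0.47)/2 = 0.235, v̄ = (0.000+0.205)/2 = 0.1025 → q = 1.5×0.235×0.1025 = 0.03613 m³/s
Panel 2-3: Δb = 2.4 m, d̄ = (0.47+0.92)/2 = 0.695, v̄ = (0.205+0.215)/2 = 0.21 → q = 2.4×0.695×0.21 = 0.3503 m³/s
Panel 3-4: Δb = 10.3 m, d̄ = (0.92+1.33)/2 = 1.125, v̄ = (0.215+0.292)/2 = 0.2535 → q = 10.3×1.125×0.2535 = 2.937 m³/s
Panel 4-5: Δb = 8.3 m, d̄ = (1.33+0.00)/2 = 0.665, v̄ = (0.292+0.000)/2 = 0.146 → q = 8.3×0.665×0.146 = 0.8058 m³/s
Q = Σ q = 4.130 m³/s

4.13 m³/s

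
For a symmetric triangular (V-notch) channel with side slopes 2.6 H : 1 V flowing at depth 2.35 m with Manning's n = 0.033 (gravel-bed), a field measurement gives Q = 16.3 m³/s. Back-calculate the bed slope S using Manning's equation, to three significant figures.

A = z·y² = 2.6×2.35² = 14.36 m²
P = 2y√(1+z²) = 2×2.35×√(1+2.6²) = 13.09 m
R = A/P = 14.36/13.09 = 1.097 m
S = (Q·n / (1·A·R^(2/3)))² = (16.3×0.033 / (1×14.36×1.063))² = 0.001241

0.00124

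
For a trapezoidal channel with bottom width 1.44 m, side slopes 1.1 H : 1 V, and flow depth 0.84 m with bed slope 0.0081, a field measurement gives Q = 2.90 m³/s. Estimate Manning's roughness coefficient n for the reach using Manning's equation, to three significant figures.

0.0390

A = (b + z·y)·y = (1.44 + 1.1×0.84)×0.84 = 1.986 m²
P = b + 2y√(1+z²) = 1.44 + 2×0.84×√(1+1.1²) = 3.937 m
R = A/P = 1.986/3.937 = 0.5043 m
n = (1/Q)·A·R^(2/3)·S^(1/2) = (1/2.90) × 1.986 × 0.6336 × 0.09000 = 0.03905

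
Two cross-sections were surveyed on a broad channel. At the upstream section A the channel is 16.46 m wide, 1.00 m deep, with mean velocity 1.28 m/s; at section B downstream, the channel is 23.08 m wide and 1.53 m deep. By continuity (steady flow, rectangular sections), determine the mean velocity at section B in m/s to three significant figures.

0.597 m/s

Q = A₁V₁ = (16.46×1.00) × 1.28 = 21.07 m³/s
A₂ = 23.08 × 1.53 = 35.31 m²
V₂ = Q/A₂ = 21.07/35.31 = 0.5966 m/s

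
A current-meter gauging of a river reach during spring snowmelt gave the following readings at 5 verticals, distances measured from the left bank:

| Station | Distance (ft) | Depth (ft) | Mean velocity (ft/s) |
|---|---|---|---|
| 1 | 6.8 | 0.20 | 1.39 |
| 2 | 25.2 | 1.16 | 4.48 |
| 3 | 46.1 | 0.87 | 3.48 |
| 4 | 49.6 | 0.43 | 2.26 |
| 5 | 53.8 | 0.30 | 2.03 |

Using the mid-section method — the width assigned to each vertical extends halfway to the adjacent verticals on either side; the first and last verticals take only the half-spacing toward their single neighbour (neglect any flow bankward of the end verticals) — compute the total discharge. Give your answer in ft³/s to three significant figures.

147 ft³/s

w_1 = (25.2 − 6.8)/2 = 9.2 ft; q_1 = 1.39 × 0.20 × 9.2 = 2.558 ft³/s
w_2 = (46.1 − 6.8)/2 = 19.65 ft; q_2 = 4.48 × 1.16 × 19.65 = 102.1 ft³/s
w_3 = (49.6 − 25.2)/2 = 12.2 ft; q_3 = 3.48 × 0.87 × 12.2 = 36.94 ft³/s
w_4 = (53.8 − 46.1)/2 = 3.85 ft; q_4 = 2.26 × 0.43 × 3.85 = 3.741 ft³/s
w_5 = (53.8 − 49.6)/2 = 2.1 ft; q_5 = 2.03 × 0.30 × 2.1 = 1.279 ft³/s
Q = Σ qᵢ = 146.6 ft³/s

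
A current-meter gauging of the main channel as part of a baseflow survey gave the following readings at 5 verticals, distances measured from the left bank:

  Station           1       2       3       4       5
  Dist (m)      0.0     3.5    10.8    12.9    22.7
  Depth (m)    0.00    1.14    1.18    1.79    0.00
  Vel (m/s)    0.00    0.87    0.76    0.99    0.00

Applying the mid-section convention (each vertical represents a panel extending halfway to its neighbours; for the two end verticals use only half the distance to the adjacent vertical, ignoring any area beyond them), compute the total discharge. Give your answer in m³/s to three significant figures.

w_2 = (10.8 − 0.0)/2 = 5.4 m; q_2 = 0.87 × 1.14 × 5.4 = 5.356 m³/s
w_3 = (12.9 − 3.5)/2 = 4.7 m; q_3 = 0.76 × 1.18 × 4.7 = 4.215 m³/s
w_4 = (22.7 − 10.8)/2 = 5.95 m; q_4 = 0.99 × 1.79 × 5.95 = 10.54 m³/s
Stations 1, 5 contribute zero (depth or velocity is 0).
Q = Σ qᵢ = 20.11 m³/s

20.1 m³/s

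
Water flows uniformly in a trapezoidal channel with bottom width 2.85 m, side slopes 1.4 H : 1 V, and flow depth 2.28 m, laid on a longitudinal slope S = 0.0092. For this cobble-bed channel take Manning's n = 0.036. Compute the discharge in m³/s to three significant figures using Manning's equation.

43.4 m³/s

A = (b + z·y)·y = (2.85 + 1.4×2.28)×2.28 = 13.78 m²
P = b + 2y√(1+z²) = 2.85 + 2×2.28×√(1+1.4²) = 10.70 m
R = A/P = 13.78/10.70 = 1.288 m
Q = (1/n)·A·R^(2/3)·S^(1/2) = (1/0.036) × 13.78 × 1.288^(2/3) × 0.0092^(1/2) = 43.45 m³/s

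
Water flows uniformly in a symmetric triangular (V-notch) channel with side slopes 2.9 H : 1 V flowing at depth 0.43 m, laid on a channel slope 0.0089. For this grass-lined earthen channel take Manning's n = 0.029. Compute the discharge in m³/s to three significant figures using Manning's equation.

0.603 m³/s

A = z·y² = 2.9×0.43² = 0.5362 m²
P = 2y√(1+z²) = 2×0.43×√(1+2.9²) = 2.638 m
R = A/P = 0.5362/2.638 = 0.2033 m
Q = (1/n)·A·R^(2/3)·S^(1/2) = (1/0.029) × 0.5362 × 0.2033^(2/3) × 0.0089^(1/2) = 0.6030 m³/s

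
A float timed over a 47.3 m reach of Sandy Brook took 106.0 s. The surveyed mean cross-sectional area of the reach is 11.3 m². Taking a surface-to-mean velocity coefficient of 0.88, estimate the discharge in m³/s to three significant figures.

4.44 m³/s

v_surface = L / t̄ = 47.3 / 106 = 0.4462 m/s
v_mean = 0.88 × 0.4462 = 0.3927 m/s
Q = A × v_mean = 11.3 × 0.3927 = 4.437 m³/s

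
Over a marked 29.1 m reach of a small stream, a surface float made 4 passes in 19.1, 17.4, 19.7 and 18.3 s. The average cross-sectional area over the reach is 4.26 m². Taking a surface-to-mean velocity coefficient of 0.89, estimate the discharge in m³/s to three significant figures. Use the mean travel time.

5.92 m³/s

t̄ = (19.1 + 17.4 + 19.7 + 18.3) / 4 = 18.625 s
v_surface = L / t̄ = 29.1 / 18.625 = 1.562 m/s
v_mean = 0.89 × 1.562 = 1.391 m/s
Q = A × v_mean = 4.26 × 1.391 = 5.924 m³/s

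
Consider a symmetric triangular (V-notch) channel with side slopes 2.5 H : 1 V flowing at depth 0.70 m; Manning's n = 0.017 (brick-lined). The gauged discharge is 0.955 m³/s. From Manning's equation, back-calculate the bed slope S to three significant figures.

A = z·y² = 2.5×0.70² = 1.225 m²
P = 2y√(1+z²) = 2×0.70×√(1+2.5²) = 3.770 m
R = A/P = 1.225/3.770 = 0.3250 m
S = (Q·n / (1·A·R^(2/3)))² = (0.955×0.017 / (1×1.225×0.4727))² = 0.0007862

0.000786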